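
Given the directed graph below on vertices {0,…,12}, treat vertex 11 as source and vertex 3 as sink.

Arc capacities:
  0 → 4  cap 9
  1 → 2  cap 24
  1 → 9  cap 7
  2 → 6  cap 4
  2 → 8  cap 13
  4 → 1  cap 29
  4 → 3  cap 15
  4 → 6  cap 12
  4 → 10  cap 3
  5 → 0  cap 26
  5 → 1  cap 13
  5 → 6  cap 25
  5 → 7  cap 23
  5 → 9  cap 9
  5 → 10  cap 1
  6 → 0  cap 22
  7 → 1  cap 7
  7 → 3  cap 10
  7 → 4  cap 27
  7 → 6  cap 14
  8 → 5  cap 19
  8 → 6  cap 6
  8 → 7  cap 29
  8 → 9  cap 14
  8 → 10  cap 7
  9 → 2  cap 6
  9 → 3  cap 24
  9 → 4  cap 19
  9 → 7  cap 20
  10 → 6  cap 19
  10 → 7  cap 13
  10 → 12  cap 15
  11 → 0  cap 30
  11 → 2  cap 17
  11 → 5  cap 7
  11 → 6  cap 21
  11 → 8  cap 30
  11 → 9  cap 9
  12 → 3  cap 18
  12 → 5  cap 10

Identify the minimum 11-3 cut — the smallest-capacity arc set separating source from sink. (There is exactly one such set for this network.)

augment #1: 11→9→3 push 9
augment #2: 11→0→4→3 push 9
augment #3: 11→5→7→3 push 7
augment #4: 11→8→7→3 push 3
augment #5: 11→8→9→3 push 14
augment #6: 11→8→5→9→3 push 1
augment #7: 11→8→7→4→3 push 6
augment #8: 11→8→10→12→3 push 6
augment #9: 11→2→8→10→12→3 push 1
augment #10: 11→2→8→5→10→12→3 push 1
augment #11: 11→2→8→7→4→10→12→3 push 3
max flow = 60; residual-reachable set from 11 gives S-side
cut edges (S→T): {(4,3), (4,10), (5,10), (7,3), (8,10), (9,3)} total cap 60

Min-cut arcs: {(4,3), (4,10), (5,10), (7,3), (8,10), (9,3)} (total capacity 60)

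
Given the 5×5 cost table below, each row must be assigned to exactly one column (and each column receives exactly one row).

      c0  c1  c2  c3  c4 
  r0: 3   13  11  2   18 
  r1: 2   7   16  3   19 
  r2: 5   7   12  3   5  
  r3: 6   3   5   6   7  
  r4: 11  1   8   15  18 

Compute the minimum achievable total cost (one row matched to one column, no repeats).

optimal assignment: row0→col3 (cost 2), row1→col0 (cost 2), row2→col4 (cost 5), row3→col2 (cost 5), row4→col1 (cost 1)
total = 2 + 2 + 5 + 5 + 1 = 15

Minimum assignment cost: 15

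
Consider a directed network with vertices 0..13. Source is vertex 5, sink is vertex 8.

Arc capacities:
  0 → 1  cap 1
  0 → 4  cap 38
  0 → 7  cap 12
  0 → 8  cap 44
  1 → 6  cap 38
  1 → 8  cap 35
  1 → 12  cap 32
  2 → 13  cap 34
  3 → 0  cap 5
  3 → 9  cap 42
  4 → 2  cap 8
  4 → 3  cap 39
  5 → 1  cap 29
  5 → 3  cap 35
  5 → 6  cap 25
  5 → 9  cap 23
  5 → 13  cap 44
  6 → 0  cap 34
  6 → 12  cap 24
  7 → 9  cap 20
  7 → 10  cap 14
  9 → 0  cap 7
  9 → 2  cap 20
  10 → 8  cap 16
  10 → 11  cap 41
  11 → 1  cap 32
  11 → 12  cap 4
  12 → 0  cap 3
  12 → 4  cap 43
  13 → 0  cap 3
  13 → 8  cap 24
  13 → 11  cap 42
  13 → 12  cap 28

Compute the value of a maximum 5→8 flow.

augment #1: 5→1→8 bottleneck 29, total now 29
augment #2: 5→13→8 bottleneck 24, total now 53
augment #3: 5→3→0→8 bottleneck 5, total now 58
augment #4: 5→6→0→8 bottleneck 25, total now 83
augment #5: 5→9→0→8 bottleneck 7, total now 90
augment #6: 5→13→0→8 bottleneck 3, total now 93
augment #7: 5→13→11→1→8 bottleneck 6, total now 99
augment #8: 5→13→12→0→8 bottleneck 3, total now 102
augment #9: 5→13→11→1→6→0→8 bottleneck 1, total now 103
augment #10: 5→13→11→1→6→0→7→10→8 bottleneck 7, total now 110
augment #11: 5→9→2→13→11→1→6→0→7→10→8 bottleneck 1, total now 111

Maximum flow value: 111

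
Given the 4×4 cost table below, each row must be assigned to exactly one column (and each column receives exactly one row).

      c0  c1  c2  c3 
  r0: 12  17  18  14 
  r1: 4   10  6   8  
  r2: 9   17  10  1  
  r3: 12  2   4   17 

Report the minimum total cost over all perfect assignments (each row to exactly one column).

Minimum assignment cost: 21

optimal assignment: row0→col0 (cost 12), row1→col2 (cost 6), row2→col3 (cost 1), row3→col1 (cost 2)
total = 12 + 6 + 1 + 2 = 21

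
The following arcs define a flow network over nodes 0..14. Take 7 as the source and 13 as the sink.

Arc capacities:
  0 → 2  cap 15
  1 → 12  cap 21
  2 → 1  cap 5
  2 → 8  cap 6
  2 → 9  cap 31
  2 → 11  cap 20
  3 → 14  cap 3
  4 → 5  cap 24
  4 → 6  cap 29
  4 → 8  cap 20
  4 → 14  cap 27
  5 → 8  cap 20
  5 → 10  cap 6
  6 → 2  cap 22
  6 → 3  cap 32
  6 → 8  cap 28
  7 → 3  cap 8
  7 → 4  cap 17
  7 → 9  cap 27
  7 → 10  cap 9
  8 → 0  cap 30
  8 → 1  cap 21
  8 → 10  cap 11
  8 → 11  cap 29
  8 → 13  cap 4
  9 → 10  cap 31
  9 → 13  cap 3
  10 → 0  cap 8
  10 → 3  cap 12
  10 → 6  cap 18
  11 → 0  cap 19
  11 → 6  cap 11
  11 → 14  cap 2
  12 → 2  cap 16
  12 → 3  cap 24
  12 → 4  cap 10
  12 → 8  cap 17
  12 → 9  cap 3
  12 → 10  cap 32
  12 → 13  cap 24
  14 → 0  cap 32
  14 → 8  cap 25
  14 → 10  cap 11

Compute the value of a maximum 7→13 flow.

augment #1: 7→9→13 bottleneck 3, total now 3
augment #2: 7→4→8→13 bottleneck 4, total now 7
augment #3: 7→4→8→1→12→13 bottleneck 13, total now 20
augment #4: 7→3→14→8→1→12→13 bottleneck 3, total now 23
augment #5: 7→10→0→2→1→12→13 bottleneck 5, total now 28

Maximum flow value: 28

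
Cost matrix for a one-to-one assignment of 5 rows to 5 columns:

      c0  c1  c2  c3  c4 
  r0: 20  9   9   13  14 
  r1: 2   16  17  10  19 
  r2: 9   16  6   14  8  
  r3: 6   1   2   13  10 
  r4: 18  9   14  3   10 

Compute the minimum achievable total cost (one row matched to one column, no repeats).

optimal assignment: row0→col2 (cost 9), row1→col0 (cost 2), row2→col4 (cost 8), row3→col1 (cost 1), row4→col3 (cost 3)
total = 9 + 2 + 8 + 1 + 3 = 23

Minimum assignment cost: 23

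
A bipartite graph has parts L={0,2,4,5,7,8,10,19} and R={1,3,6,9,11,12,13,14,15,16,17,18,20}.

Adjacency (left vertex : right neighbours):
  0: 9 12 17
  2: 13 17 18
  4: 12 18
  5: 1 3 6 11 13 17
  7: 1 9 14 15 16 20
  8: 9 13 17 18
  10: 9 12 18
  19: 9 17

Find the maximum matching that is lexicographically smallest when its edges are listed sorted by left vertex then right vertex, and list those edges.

Lex-smallest maximum matching: {(0,9), (2,13), (4,12), (5,1), (7,14), (8,17), (10,18)}

|M| = 7 (so the lex-smallest maximum matching has 7 edges)
process left vertices in ascending order; for each, take the smallest-labelled available neighbour that still permits 7 edges overall, or leave it unmatched if none does
lex-smallest matching: {0-9, 2-13, 4-12, 5-1, 7-14, 8-17, 10-18}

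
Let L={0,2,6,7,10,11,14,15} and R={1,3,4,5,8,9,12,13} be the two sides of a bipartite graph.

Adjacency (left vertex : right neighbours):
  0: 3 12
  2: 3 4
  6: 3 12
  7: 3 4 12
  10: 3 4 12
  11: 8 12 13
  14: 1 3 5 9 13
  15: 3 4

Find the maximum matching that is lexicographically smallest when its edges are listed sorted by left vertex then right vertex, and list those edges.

Lex-smallest maximum matching: {(0,3), (2,4), (6,12), (11,8), (14,1)}

|M| = 5 (so the lex-smallest maximum matching has 5 edges)
process left vertices in ascending order; for each, take the smallest-labelled available neighbour that still permits 5 edges overall, or leave it unmatched if none does
lex-smallest matching: {0-3, 2-4, 6-12, 11-8, 14-1}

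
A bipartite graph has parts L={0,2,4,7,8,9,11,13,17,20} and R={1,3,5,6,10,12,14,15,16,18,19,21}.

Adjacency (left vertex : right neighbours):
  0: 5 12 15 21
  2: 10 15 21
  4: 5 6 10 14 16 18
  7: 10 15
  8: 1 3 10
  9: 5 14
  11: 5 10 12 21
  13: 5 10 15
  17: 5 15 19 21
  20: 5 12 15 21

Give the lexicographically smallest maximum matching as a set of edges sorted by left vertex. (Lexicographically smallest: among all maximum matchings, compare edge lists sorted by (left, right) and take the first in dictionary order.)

Lex-smallest maximum matching: {(0,5), (2,10), (4,6), (7,15), (8,1), (9,14), (11,12), (17,19), (20,21)}

|M| = 9 (so the lex-smallest maximum matching has 9 edges)
process left vertices in ascending order; for each, take the smallest-labelled available neighbour that still permits 9 edges overall, or leave it unmatched if none does
lex-smallest matching: {0-5, 2-10, 4-6, 7-15, 8-1, 9-14, 11-12, 17-19, 20-21}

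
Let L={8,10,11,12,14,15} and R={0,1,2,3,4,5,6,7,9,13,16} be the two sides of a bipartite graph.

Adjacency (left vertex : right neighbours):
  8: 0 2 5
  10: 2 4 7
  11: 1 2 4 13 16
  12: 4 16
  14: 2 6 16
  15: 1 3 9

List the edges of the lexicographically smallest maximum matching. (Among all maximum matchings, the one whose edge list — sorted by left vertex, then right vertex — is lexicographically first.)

Lex-smallest maximum matching: {(8,0), (10,2), (11,1), (12,4), (14,6), (15,3)}

|M| = 6 (so the lex-smallest maximum matching has 6 edges)
process left vertices in ascending order; for each, take the smallest-labelled available neighbour that still permits 6 edges overall, or leave it unmatched if none does
lex-smallest matching: {8-0, 10-2, 11-1, 12-4, 14-6, 15-3}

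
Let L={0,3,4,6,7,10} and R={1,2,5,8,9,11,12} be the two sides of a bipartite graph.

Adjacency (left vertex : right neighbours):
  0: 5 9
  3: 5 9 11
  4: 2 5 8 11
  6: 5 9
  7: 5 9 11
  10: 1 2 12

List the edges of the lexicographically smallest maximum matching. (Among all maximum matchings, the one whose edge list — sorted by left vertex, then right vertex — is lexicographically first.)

Lex-smallest maximum matching: {(0,5), (3,9), (4,2), (7,11), (10,1)}

|M| = 5 (so the lex-smallest maximum matching has 5 edges)
process left vertices in ascending order; for each, take the smallest-labelled available neighbour that still permits 5 edges overall, or leave it unmatched if none does
lex-smallest matching: {0-5, 3-9, 4-2, 7-11, 10-1}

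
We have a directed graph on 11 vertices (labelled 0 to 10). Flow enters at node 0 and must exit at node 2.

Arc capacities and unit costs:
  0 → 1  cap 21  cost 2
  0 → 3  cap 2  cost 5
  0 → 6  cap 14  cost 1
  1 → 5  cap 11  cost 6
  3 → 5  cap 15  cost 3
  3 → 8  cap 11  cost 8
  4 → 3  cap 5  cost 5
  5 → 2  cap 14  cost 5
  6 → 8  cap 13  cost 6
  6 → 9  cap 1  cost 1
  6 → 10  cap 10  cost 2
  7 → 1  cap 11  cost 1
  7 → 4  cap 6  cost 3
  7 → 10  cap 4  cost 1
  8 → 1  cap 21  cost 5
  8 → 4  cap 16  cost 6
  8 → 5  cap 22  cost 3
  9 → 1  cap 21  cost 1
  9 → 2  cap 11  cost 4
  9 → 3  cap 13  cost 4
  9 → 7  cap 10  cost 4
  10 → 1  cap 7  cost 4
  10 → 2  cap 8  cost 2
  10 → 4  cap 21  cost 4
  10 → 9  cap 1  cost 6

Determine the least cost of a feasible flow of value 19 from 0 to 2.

shortest-cost path #1: 0→6→10→2 push 8 @ unit cost 5 (adds 40)
shortest-cost path #2: 0→6→9→2 push 1 @ unit cost 6 (adds 6)
shortest-cost path #3: 0→1→5→2 push 10 @ unit cost 13 (adds 130)
total cost = 176

Minimum cost for 19 units: 176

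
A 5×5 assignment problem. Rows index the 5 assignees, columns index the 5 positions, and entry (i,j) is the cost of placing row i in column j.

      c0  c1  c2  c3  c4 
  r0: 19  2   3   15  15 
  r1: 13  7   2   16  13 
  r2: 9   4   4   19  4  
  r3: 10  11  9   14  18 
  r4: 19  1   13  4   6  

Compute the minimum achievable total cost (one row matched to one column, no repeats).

Minimum assignment cost: 22

optimal assignment: row0→col1 (cost 2), row1→col2 (cost 2), row2→col4 (cost 4), row3→col0 (cost 10), row4→col3 (cost 4)
total = 2 + 2 + 4 + 10 + 4 = 22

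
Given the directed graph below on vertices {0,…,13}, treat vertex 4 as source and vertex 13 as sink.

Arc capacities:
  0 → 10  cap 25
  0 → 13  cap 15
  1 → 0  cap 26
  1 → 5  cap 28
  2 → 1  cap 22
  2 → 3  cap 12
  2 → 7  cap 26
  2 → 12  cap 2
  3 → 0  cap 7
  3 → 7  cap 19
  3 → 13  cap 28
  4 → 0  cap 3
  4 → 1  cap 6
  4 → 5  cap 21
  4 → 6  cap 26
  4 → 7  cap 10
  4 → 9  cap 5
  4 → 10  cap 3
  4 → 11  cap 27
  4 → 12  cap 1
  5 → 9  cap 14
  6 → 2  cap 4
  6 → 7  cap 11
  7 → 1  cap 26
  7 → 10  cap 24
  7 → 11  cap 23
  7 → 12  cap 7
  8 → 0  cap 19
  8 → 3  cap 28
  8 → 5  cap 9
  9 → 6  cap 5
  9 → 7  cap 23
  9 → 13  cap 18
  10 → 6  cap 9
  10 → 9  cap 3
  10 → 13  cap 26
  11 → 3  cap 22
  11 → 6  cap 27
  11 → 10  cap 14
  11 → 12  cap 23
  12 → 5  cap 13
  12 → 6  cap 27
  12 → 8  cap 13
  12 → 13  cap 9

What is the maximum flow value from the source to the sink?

augment #1: 4→0→13 bottleneck 3, total now 3
augment #2: 4→9→13 bottleneck 5, total now 8
augment #3: 4→10→13 bottleneck 3, total now 11
augment #4: 4→12→13 bottleneck 1, total now 12
augment #5: 4→1→0→13 bottleneck 6, total now 18
augment #6: 4→5→9→13 bottleneck 13, total now 31
augment #7: 4→7→10→13 bottleneck 10, total now 41
augment #8: 4→11→3→13 bottleneck 22, total now 63
augment #9: 4→11→10→13 bottleneck 5, total now 68
augment #10: 4→6→2→3→13 bottleneck 4, total now 72
augment #11: 4→6→7→10→13 bottleneck 8, total now 80
augment #12: 4→6→7→12→13 bottleneck 3, total now 83
augment #13: 4→5→9→7→12→13 bottleneck 1, total now 84

Maximum flow value: 84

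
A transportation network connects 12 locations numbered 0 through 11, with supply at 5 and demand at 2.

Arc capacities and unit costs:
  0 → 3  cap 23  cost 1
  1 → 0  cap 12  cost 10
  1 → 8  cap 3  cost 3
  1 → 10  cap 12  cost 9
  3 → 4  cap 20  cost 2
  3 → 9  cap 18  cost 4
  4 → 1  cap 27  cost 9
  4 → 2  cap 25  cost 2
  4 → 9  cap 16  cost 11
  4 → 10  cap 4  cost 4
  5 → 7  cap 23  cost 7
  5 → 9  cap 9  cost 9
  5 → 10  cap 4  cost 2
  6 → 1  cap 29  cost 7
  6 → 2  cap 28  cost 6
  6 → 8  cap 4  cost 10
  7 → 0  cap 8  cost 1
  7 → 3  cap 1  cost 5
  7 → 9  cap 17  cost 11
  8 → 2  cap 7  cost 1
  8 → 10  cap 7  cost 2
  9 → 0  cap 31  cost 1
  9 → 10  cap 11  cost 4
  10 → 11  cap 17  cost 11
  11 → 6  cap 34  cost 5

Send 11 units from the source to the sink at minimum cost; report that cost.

Minimum cost for 11 units: 149

shortest-cost path #1: 5→7→0→3→4→2 push 8 @ unit cost 13 (adds 104)
shortest-cost path #2: 5→9→0→3→4→2 push 3 @ unit cost 15 (adds 45)
total cost = 149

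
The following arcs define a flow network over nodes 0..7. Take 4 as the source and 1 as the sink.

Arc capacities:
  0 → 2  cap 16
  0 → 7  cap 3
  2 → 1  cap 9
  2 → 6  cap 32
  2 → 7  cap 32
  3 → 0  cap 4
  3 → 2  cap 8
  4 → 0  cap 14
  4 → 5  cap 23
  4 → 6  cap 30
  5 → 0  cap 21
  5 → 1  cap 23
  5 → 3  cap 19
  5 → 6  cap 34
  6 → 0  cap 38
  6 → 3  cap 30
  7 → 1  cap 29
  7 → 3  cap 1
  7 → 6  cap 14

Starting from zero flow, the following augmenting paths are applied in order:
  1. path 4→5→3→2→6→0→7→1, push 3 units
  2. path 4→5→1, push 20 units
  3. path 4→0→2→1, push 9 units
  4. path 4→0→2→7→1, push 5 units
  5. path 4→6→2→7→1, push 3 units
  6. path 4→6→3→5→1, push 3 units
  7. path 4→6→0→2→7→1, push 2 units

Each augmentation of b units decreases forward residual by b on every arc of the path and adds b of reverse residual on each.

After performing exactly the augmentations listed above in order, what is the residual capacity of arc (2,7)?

Residual capacity of (2,7): 22

after path 1 (4→5→3→2→6→0→7→1, push 3): res(2,7)=32
after path 2 (4→5→1, push 20): res(2,7)=32
after path 3 (4→0→2→1, push 9): res(2,7)=32
after path 4 (4→0→2→7→1, push 5): res(2,7)=27
after path 5 (4→6→2→7→1, push 3): res(2,7)=24
after path 6 (4→6→3→5→1, push 3): res(2,7)=24
after path 7 (4→6→0→2→7→1, push 2): res(2,7)=22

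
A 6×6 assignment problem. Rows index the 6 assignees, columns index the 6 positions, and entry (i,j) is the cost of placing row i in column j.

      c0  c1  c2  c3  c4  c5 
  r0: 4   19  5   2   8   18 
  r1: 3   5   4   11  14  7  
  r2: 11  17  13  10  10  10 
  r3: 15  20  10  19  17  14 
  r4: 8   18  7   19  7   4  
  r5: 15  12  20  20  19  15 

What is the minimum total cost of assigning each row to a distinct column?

Minimum assignment cost: 41

optimal assignment: row0→col3 (cost 2), row1→col0 (cost 3), row2→col4 (cost 10), row3→col2 (cost 10), row4→col5 (cost 4), row5→col1 (cost 12)
total = 2 + 3 + 10 + 10 + 4 + 12 = 41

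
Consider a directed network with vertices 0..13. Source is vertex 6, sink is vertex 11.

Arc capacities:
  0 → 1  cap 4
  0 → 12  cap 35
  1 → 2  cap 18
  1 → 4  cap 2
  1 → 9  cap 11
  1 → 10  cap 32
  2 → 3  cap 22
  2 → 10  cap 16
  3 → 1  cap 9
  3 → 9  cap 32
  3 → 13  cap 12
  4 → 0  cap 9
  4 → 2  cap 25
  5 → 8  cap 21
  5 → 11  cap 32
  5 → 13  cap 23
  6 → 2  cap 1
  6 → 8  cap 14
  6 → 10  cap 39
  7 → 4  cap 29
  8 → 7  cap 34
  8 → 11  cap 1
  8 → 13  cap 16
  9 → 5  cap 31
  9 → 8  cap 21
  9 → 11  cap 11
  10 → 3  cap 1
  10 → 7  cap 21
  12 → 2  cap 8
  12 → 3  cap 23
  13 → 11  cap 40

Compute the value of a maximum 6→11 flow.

Maximum flow value: 37

augment #1: 6→8→11 bottleneck 1, total now 1
augment #2: 6→8→13→11 bottleneck 13, total now 14
augment #3: 6→2→3→9→11 bottleneck 1, total now 15
augment #4: 6→10→3→9→11 bottleneck 1, total now 16
augment #5: 6→10→7→4→0→1→9→11 bottleneck 4, total now 20
augment #6: 6→10→7→4→2→3→9→11 bottleneck 5, total now 25
augment #7: 6→10→7→4→2→3→13→11 bottleneck 12, total now 37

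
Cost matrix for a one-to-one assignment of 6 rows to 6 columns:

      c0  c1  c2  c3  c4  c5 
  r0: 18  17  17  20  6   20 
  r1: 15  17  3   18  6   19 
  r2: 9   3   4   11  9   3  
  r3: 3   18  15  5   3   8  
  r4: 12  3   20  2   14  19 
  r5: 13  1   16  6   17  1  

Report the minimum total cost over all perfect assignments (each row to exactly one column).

Minimum assignment cost: 18

one of 2 optimal assignments: row0→col4 (cost 6), row1→col2 (cost 3), row2→col1 (cost 3), row3→col0 (cost 3), row4→col3 (cost 2), row5→col5 (cost 1)
total = 6 + 3 + 3 + 3 + 2 + 1 = 18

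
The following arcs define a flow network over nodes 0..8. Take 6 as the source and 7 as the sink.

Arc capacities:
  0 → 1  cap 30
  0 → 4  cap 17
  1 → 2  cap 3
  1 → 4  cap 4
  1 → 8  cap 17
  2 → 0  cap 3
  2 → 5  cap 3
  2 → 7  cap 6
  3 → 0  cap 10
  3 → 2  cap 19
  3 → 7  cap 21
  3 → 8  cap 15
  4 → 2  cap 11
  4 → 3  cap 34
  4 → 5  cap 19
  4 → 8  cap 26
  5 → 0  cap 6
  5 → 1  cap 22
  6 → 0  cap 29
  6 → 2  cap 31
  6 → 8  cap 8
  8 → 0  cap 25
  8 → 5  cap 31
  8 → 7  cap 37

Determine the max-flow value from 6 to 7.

augment #1: 6→2→7 bottleneck 6, total now 6
augment #2: 6→8→7 bottleneck 8, total now 14
augment #3: 6→0→1→8→7 bottleneck 17, total now 31
augment #4: 6→0→4→3→7 bottleneck 12, total now 43
augment #5: 6→2→0→4→3→7 bottleneck 3, total now 46
augment #6: 6→2→5→0→4→3→7 bottleneck 2, total now 48
augment #7: 6→2→5→1→4→3→7 bottleneck 1, total now 49

Maximum flow value: 49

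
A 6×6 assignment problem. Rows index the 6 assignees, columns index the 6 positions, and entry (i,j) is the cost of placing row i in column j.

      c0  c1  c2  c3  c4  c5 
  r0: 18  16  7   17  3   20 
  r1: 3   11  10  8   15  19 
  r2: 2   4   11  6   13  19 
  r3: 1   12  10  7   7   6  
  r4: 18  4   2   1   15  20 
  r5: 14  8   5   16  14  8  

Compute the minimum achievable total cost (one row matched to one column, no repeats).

Minimum assignment cost: 22

optimal assignment: row0→col4 (cost 3), row1→col0 (cost 3), row2→col1 (cost 4), row3→col5 (cost 6), row4→col3 (cost 1), row5→col2 (cost 5)
total = 3 + 3 + 4 + 6 + 1 + 5 = 22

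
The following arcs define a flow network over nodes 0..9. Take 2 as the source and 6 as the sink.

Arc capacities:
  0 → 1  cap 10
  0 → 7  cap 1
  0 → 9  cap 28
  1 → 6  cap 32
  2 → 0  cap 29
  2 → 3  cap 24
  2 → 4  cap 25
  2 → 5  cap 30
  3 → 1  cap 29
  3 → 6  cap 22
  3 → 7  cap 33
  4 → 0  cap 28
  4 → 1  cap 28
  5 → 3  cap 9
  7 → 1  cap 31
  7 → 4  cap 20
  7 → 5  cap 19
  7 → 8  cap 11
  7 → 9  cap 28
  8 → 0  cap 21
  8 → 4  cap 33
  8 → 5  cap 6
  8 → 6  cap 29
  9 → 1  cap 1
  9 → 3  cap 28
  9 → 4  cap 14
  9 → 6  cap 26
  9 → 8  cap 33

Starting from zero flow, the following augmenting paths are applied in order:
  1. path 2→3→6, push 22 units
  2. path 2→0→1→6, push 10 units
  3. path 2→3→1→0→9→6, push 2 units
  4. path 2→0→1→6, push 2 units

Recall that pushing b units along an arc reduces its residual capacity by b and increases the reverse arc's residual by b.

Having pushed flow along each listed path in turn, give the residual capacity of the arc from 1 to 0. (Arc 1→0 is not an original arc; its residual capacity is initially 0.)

Residual capacity of (1,0): 10

after path 1 (2→3→6, push 22): res(1,0)=0
after path 2 (2→0→1→6, push 10): res(1,0)=10
after path 3 (2→3→1→0→9→6, push 2): res(1,0)=8
after path 4 (2→0→1→6, push 2): res(1,0)=10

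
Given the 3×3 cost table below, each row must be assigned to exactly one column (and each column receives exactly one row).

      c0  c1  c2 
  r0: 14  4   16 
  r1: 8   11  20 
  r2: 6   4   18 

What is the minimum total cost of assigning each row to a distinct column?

optimal assignment: row0→col2 (cost 16), row1→col0 (cost 8), row2→col1 (cost 4)
total = 16 + 8 + 4 = 28

Minimum assignment cost: 28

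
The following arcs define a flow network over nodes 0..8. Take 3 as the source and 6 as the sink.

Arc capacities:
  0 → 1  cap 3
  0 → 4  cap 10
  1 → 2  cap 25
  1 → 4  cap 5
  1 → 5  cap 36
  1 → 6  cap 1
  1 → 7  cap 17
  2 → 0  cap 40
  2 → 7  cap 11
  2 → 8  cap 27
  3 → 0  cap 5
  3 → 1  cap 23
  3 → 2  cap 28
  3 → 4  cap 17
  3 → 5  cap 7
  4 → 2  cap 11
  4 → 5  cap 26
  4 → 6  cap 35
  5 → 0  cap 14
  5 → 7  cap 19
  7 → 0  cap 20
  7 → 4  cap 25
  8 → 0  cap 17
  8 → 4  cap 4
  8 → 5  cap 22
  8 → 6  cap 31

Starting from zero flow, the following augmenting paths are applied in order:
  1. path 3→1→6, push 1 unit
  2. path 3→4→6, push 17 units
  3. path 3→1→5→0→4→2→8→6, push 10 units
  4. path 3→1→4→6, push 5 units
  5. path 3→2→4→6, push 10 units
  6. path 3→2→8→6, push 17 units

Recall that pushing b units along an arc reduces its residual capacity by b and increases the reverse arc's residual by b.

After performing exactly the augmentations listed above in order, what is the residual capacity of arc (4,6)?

Residual capacity of (4,6): 3

after path 1 (3→1→6, push 1): res(4,6)=35
after path 2 (3→4→6, push 17): res(4,6)=18
after path 3 (3→1→5→0→4→2→8→6, push 10): res(4,6)=18
after path 4 (3→1→4→6, push 5): res(4,6)=13
after path 5 (3→2→4→6, push 10): res(4,6)=3
after path 6 (3→2→8→6, push 17): res(4,6)=3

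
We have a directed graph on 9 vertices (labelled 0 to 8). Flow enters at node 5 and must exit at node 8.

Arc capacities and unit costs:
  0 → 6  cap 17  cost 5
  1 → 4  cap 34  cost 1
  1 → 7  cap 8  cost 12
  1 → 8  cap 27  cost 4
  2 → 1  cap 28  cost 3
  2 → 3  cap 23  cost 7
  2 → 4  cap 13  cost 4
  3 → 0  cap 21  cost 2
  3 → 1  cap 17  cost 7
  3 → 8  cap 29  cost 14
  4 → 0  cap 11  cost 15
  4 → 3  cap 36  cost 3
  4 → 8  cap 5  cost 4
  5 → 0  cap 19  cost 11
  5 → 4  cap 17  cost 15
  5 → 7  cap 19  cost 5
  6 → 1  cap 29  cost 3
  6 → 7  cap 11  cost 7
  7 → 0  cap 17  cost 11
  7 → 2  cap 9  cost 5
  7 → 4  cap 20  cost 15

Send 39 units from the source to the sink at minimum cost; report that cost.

Minimum cost for 39 units: 892

shortest-cost path #1: 5→7→2→1→8 push 9 @ unit cost 17 (adds 153)
shortest-cost path #2: 5→4→8 push 5 @ unit cost 19 (adds 95)
shortest-cost path #3: 5→0→6→1→8 push 17 @ unit cost 23 (adds 391)
shortest-cost path #4: 5→4→3→1→8 push 1 @ unit cost 29 (adds 29)
shortest-cost path #5: 5→4→3→8 push 7 @ unit cost 32 (adds 224)
total cost = 892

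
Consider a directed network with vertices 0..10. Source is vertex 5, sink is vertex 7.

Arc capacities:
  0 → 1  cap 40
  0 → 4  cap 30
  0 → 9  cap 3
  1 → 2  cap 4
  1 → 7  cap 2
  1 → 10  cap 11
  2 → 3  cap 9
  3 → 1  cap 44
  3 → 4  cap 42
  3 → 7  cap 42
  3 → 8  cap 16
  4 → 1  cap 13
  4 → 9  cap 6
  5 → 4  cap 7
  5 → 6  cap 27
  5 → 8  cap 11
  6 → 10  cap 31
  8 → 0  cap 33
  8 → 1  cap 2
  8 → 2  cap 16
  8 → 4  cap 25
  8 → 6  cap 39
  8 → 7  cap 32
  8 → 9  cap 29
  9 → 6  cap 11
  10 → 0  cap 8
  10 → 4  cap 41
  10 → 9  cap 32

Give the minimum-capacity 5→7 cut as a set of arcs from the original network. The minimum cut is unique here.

augment #1: 5→8→7 push 11
augment #2: 5→4→1→7 push 2
augment #3: 5→4→1→2→3→7 push 4
max flow = 17; residual-reachable set from 5 gives S-side
cut edges (S→T): {(1,2), (1,7), (5,8)} total cap 17

Min-cut arcs: {(1,2), (1,7), (5,8)} (total capacity 17)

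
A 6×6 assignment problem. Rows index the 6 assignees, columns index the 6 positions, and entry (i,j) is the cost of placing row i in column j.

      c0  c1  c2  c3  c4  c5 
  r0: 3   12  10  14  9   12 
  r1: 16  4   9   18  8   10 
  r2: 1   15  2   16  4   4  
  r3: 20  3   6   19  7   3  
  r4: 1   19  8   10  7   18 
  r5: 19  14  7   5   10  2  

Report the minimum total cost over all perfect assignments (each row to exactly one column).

Minimum assignment cost: 24

one of 2 optimal assignments: row0→col0 (cost 3), row1→col1 (cost 4), row2→col2 (cost 2), row3→col5 (cost 3), row4→col4 (cost 7), row5→col3 (cost 5)
total = 3 + 4 + 2 + 3 + 7 + 5 = 24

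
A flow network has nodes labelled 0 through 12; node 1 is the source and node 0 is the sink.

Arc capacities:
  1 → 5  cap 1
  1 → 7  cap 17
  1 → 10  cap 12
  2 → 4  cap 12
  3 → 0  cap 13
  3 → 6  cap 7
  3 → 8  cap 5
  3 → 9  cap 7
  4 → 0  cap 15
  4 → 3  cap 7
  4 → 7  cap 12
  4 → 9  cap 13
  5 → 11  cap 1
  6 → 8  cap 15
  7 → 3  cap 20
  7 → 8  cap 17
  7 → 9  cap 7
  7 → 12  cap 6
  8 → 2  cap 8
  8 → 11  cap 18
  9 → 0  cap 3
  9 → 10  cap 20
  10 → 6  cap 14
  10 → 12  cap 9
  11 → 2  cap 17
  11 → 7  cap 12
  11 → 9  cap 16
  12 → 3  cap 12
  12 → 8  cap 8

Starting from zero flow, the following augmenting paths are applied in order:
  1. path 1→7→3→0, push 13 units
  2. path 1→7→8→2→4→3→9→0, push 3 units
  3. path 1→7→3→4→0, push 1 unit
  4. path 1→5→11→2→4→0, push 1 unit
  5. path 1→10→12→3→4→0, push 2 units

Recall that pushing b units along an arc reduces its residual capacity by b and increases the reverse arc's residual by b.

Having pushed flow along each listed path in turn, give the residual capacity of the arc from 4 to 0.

Residual capacity of (4,0): 11

after path 1 (1→7→3→0, push 13): res(4,0)=15
after path 2 (1→7→8→2→4→3→9→0, push 3): res(4,0)=15
after path 3 (1→7→3→4→0, push 1): res(4,0)=14
after path 4 (1→5→11→2→4→0, push 1): res(4,0)=13
after path 5 (1→10→12→3→4→0, push 2): res(4,0)=11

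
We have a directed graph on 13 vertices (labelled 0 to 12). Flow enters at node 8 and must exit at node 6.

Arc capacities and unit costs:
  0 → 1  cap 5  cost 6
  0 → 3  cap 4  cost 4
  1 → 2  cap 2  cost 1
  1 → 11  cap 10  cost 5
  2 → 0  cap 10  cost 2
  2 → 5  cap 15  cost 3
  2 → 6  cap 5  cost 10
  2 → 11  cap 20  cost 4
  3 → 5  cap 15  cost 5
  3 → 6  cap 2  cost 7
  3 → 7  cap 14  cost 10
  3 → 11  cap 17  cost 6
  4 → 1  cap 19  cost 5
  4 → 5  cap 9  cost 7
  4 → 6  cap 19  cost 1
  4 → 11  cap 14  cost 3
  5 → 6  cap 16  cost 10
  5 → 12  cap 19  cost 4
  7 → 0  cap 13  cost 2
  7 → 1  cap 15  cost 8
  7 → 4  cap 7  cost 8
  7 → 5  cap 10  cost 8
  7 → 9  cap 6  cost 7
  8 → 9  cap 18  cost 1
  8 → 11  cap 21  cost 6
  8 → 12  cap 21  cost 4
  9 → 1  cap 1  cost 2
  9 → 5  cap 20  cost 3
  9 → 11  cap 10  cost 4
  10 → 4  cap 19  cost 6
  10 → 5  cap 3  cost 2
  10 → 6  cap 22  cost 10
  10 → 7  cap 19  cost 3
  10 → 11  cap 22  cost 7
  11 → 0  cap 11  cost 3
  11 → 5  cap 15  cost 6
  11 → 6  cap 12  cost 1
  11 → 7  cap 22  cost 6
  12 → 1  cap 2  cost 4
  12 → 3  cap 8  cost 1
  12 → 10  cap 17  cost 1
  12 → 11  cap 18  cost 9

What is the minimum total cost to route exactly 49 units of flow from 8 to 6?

Minimum cost for 49 units: 568

shortest-cost path #1: 8→9→11→6 push 10 @ unit cost 6 (adds 60)
shortest-cost path #2: 8→11→6 push 2 @ unit cost 7 (adds 14)
shortest-cost path #3: 8→12→3→6 push 2 @ unit cost 12 (adds 24)
shortest-cost path #4: 8→12→10→4→6 push 17 @ unit cost 12 (adds 204)
shortest-cost path #5: 8→9→1→2→6 push 1 @ unit cost 14 (adds 14)
shortest-cost path #6: 8→9→5→6 push 7 @ unit cost 14 (adds 98)
shortest-cost path #7: 8→11→9→5→6 push 9 @ unit cost 15 (adds 135)
shortest-cost path #8: 8→12→1→2→6 push 1 @ unit cost 19 (adds 19)
total cost = 568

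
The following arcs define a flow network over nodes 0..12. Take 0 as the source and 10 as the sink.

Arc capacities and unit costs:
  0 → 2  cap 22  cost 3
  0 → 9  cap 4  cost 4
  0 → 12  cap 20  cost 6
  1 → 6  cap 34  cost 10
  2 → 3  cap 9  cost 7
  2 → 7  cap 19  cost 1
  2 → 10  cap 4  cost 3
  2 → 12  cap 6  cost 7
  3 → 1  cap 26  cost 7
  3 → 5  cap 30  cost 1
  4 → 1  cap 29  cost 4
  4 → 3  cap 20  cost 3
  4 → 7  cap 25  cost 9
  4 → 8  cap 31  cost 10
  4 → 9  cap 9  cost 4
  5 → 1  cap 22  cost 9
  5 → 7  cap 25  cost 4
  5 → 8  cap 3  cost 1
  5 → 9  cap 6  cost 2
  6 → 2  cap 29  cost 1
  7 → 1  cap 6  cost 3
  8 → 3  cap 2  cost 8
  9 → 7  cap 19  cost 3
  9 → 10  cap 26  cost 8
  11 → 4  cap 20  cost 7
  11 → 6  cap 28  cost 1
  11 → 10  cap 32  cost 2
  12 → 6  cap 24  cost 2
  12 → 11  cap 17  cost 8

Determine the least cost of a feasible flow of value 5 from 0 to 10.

shortest-cost path #1: 0→2→10 push 4 @ unit cost 6 (adds 24)
shortest-cost path #2: 0→9→10 push 1 @ unit cost 12 (adds 12)
total cost = 36

Minimum cost for 5 units: 36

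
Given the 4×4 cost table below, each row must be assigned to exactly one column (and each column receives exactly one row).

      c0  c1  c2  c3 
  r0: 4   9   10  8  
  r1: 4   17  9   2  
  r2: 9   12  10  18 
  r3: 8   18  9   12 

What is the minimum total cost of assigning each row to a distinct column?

Minimum assignment cost: 27

optimal assignment: row0→col0 (cost 4), row1→col3 (cost 2), row2→col1 (cost 12), row3→col2 (cost 9)
total = 4 + 2 + 12 + 9 = 27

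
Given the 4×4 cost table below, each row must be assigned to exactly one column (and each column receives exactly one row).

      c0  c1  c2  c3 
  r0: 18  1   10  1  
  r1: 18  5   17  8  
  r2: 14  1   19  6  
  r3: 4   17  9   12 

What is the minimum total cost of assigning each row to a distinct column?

Minimum assignment cost: 23

one of 2 optimal assignments: row0→col2 (cost 10), row1→col3 (cost 8), row2→col1 (cost 1), row3→col0 (cost 4)
total = 10 + 8 + 1 + 4 = 23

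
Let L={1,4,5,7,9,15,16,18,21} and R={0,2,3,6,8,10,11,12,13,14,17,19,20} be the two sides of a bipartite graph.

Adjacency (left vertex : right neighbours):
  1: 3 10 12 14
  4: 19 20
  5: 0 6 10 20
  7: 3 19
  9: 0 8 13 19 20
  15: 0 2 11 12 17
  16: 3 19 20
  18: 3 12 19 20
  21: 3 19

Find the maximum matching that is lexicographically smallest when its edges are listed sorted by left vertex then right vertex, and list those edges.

Lex-smallest maximum matching: {(1,10), (4,19), (5,0), (7,3), (9,8), (15,2), (16,20), (18,12)}

|M| = 8 (so the lex-smallest maximum matching has 8 edges)
process left vertices in ascending order; for each, take the smallest-labelled available neighbour that still permits 8 edges overall, or leave it unmatched if none does
lex-smallest matching: {1-10, 4-19, 5-0, 7-3, 9-8, 15-2, 16-20, 18-12}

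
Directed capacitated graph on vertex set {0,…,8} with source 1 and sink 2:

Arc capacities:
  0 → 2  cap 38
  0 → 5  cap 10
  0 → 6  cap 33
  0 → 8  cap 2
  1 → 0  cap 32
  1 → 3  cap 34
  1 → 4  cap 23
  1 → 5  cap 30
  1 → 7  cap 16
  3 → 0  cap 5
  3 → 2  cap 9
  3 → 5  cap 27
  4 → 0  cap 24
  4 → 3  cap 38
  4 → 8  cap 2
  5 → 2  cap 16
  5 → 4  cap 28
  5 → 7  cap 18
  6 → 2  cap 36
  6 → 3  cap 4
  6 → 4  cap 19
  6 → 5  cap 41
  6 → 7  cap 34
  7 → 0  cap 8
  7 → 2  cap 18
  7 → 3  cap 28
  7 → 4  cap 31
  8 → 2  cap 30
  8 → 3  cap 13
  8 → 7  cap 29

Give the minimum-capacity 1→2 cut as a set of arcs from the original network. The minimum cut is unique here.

augment #1: 1→0→2 push 32
augment #2: 1→3→2 push 9
augment #3: 1→5→2 push 16
augment #4: 1→7→2 push 16
augment #5: 1→3→0→2 push 5
augment #6: 1→4→0→2 push 1
augment #7: 1→4→8→2 push 2
augment #8: 1→5→7→2 push 2
augment #9: 1→4→0→6→2 push 20
augment #10: 1→5→4→0→6→2 push 3
augment #11: 1→5→7→0→6→2 push 8
max flow = 114; residual-reachable set from 1 gives S-side
cut edges (S→T): {(1,0), (3,0), (3,2), (4,0), (4,8), (5,2), (7,0), (7,2)} total cap 114

Min-cut arcs: {(1,0), (3,0), (3,2), (4,0), (4,8), (5,2), (7,0), (7,2)} (total capacity 114)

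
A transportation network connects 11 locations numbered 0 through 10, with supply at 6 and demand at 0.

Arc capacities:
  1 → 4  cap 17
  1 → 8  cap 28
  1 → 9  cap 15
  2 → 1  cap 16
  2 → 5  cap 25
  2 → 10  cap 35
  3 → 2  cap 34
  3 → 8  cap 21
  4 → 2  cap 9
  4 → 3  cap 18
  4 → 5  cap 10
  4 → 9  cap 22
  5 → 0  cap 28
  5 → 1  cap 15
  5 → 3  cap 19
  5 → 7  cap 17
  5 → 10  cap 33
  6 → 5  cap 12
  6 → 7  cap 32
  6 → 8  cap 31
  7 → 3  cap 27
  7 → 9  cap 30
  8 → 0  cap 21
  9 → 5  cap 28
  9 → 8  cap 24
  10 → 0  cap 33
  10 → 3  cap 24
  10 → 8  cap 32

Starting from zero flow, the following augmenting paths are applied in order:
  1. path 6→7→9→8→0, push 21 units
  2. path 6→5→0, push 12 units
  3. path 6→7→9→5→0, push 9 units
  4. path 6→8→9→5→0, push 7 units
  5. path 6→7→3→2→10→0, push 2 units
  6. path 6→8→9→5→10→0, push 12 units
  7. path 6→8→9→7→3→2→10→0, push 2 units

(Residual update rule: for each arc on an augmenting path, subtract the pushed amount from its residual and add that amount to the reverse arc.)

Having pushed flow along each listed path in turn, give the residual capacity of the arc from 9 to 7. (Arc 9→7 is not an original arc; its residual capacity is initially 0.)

after path 1 (6→7→9→8→0, push 21): res(9,7)=21
after path 2 (6→5→0, push 12): res(9,7)=21
after path 3 (6→7→9→5→0, push 9): res(9,7)=30
after path 4 (6→8→9→5→0, push 7): res(9,7)=30
after path 5 (6→7→3→2→10→0, push 2): res(9,7)=30
after path 6 (6→8→9→5→10→0, push 12): res(9,7)=30
after path 7 (6→8→9→7→3→2→10→0, push 2): res(9,7)=28

Residual capacity of (9,7): 28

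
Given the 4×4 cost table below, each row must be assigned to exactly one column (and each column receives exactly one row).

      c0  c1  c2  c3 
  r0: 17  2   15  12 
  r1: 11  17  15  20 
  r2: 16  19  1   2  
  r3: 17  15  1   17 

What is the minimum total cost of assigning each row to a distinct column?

Minimum assignment cost: 16

optimal assignment: row0→col1 (cost 2), row1→col0 (cost 11), row2→col3 (cost 2), row3→col2 (cost 1)
total = 2 + 11 + 2 + 1 = 16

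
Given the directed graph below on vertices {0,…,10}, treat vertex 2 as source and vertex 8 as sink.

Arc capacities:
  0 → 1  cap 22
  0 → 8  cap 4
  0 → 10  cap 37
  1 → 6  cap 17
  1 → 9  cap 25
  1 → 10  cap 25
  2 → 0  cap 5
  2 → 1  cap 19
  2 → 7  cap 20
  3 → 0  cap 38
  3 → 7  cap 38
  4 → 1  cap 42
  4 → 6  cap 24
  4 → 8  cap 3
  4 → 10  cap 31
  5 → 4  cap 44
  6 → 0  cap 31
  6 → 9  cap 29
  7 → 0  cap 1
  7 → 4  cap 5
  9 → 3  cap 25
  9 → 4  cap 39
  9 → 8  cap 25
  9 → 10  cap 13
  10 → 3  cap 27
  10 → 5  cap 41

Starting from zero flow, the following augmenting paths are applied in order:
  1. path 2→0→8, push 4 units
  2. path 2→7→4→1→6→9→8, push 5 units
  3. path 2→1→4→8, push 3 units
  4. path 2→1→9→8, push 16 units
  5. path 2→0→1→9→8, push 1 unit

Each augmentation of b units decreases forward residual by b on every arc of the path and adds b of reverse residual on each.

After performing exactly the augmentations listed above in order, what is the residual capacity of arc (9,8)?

after path 1 (2→0→8, push 4): res(9,8)=25
after path 2 (2→7→4→1→6→9→8, push 5): res(9,8)=20
after path 3 (2→1→4→8, push 3): res(9,8)=20
after path 4 (2→1→9→8, push 16): res(9,8)=4
after path 5 (2→0→1→9→8, push 1): res(9,8)=3

Residual capacity of (9,8): 3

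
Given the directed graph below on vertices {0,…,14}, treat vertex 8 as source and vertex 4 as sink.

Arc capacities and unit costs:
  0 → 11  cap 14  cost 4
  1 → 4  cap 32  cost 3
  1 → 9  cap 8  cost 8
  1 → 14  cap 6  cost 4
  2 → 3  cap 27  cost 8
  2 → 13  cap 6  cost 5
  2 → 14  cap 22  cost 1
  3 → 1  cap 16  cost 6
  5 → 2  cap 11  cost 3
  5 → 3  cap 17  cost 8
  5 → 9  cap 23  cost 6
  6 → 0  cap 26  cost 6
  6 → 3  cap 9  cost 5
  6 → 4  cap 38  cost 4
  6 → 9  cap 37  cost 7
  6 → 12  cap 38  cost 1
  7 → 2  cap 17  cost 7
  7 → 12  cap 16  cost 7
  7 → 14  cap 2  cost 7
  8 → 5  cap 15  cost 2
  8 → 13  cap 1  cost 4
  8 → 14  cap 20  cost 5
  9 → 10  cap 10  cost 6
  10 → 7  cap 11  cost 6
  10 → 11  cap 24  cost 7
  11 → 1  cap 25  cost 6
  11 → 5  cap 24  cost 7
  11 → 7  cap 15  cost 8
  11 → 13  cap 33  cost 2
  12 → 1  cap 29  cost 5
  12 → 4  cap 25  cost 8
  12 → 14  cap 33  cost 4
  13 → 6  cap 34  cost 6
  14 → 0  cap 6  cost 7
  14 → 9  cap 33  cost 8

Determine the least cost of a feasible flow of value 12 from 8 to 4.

shortest-cost path #1: 8→13→6→4 push 1 @ unit cost 14 (adds 14)
shortest-cost path #2: 8→5→3→1→4 push 11 @ unit cost 19 (adds 209)
total cost = 223

Minimum cost for 12 units: 223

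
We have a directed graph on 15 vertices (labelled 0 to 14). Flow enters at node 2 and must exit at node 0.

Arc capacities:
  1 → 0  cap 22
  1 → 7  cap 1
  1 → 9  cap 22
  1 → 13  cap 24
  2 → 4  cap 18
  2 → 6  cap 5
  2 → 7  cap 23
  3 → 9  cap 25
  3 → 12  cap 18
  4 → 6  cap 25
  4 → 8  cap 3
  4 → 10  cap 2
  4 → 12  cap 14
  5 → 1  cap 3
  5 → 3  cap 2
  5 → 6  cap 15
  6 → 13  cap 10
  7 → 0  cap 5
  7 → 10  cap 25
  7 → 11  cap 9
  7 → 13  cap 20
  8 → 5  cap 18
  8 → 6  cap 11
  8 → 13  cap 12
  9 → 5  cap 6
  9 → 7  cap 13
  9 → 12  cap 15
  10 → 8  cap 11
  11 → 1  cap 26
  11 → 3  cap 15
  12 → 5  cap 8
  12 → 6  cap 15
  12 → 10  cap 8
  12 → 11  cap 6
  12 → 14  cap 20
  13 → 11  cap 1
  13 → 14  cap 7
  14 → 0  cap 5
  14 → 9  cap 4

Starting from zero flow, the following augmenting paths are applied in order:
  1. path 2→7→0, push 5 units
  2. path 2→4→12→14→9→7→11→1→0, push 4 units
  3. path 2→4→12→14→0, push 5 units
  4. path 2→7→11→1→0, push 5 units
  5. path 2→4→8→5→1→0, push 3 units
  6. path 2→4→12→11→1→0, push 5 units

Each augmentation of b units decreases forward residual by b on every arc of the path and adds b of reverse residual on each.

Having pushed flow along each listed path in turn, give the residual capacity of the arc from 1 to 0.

after path 1 (2→7→0, push 5): res(1,0)=22
after path 2 (2→4→12→14→9→7→11→1→0, push 4): res(1,0)=18
after path 3 (2→4→12→14→0, push 5): res(1,0)=18
after path 4 (2→7→11→1→0, push 5): res(1,0)=13
after path 5 (2→4→8→5→1→0, push 3): res(1,0)=10
after path 6 (2→4→12→11→1→0, push 5): res(1,0)=5

Residual capacity of (1,0): 5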